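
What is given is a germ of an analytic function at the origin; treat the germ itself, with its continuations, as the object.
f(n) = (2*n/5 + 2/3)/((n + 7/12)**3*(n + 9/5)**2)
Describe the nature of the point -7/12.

The point is a pole of order 3.

The denominator factor n + 7/12 vanishes at -7/12 and appears to the power 3; the numerator there equals 13/30, nonzero, and no other factor vanishes.
Hence a pole whose order is the multiplicity, 3.


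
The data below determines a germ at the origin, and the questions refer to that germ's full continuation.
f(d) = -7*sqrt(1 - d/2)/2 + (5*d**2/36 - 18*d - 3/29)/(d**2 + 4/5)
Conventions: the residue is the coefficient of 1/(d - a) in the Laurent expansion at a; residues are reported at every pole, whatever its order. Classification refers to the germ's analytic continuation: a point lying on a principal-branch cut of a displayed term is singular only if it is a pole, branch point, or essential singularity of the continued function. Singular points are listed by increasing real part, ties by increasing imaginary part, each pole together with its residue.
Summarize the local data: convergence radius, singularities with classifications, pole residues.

Radius of convergence at 0: (2/5)*sqrt(5).
At -((2/5)*sqrt(5))*i: a pole of order 1; residue (-9) - ((14/261)*sqrt(5))*i.
At ((2/5)*sqrt(5))*i: a pole of order 1; residue (-9) + ((14/261)*sqrt(5))*i.
At 2: an algebraic (square-root) branch point.

Denominator factor (d**2 + 4/5): discriminant -16/5, complex-conjugate roots ((2/5)*sqrt(5))*i and -((2/5)*sqrt(5))*i; poles of order 1, moduli (2/5)*sqrt(5) and (2/5)*sqrt(5).
Branch term (-7/2)*sqrt(1 - d/(2)): its argument vanishes at d = 2, a square-root branch point, modulus 2.
The radius of convergence is the smallest modulus among the singular points: (2/5)*sqrt(5).
The branch term is analytic at -((2/5)*sqrt(5))*i and contributes nothing to the residue; only the rational part matters.
The factor d**2 + 4/5 splits as (d - a)(d - a') with a = -((2/5)*sqrt(5))*i, a' = ((2/5)*sqrt(5))*i. At the order-1 pole a set g(d) = (d - a)*(rational part) = [5*d**2/36 - 18*d - 3/29] / (d - a').
Simple pole: residue = g(a) at a = -((2/5)*sqrt(5))*i, which is (-9) - ((14/261)*sqrt(5))*i.
The branch term is analytic at ((2/5)*sqrt(5))*i and contributes nothing to the residue; only the rational part matters.
The factor d**2 + 4/5 splits as (d - a)(d - a') with a = ((2/5)*sqrt(5))*i, a' = -((2/5)*sqrt(5))*i. At the order-1 pole a set g(d) = (d - a)*(rational part) = [5*d**2/36 - 18*d - 3/29] / (d - a').
Simple pole: residue = g(a) at a = ((2/5)*sqrt(5))*i, which is (-9) + ((14/261)*sqrt(5))*i.
List the singular points by increasing real part (a conjugate pair: the negative imaginary part first).


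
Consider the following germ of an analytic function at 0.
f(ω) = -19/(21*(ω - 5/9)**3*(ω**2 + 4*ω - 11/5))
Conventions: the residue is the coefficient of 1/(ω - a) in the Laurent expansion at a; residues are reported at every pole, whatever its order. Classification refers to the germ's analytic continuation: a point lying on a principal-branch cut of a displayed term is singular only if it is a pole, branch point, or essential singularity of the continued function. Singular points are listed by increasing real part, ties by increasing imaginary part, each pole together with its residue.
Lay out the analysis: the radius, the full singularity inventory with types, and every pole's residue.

Denominator factor (ω**2 + 4*ω - 11/5): discriminant 124/5, real irrational roots -2 + (1/5)*sqrt(155) and -2 - (1/5)*sqrt(155); poles of order 1, moduli -2 + (1/5)*sqrt(155) and 2 + (1/5)*sqrt(155).
Denominator factor (ω - 5/9)^3: pole of order 3 at 5/9, modulus 5/9.
The radius of convergence is the smallest modulus among the singular points: -2 + (1/5)*sqrt(155).
The factor ω**2 + 4*ω - 11/5 splits as (ω - a)(ω - a') with a = -2 - (1/5)*sqrt(155), a' = -2 + (1/5)*sqrt(155). At the order-1 pole a set g(ω) = (ω - a)*f(ω) = [-19/(21*(ω - 5/9)**3)] / (ω - a').
Simple pole: residue = g(a) at a = -2 - (1/5)*sqrt(155), which is 5425782975/16842728 - (1930021425/74589224)*sqrt(155).
The factor ω**2 + 4*ω - 11/5 splits as (ω - a)(ω - a') with a = -2 + (1/5)*sqrt(155), a' = -2 - (1/5)*sqrt(155). At the order-1 pole a set g(ω) = (ω - a)*f(ω) = [-19/(21*(ω - 5/9)**3)] / (ω - a').
Simple pole: residue = g(a) at a = -2 + (1/5)*sqrt(155), which is 5425782975/16842728 + (1930021425/74589224)*sqrt(155).
At the order-3 pole 5/9 set g(ω) = (ω - (5/9))^3*f(ω) = -19/(21*(ω**2 + 4*ω - 11/5)).
Order-3 pole: residue = g''(a)/2; g''(5/9) = -5425782975/4210682, so the residue is -5425782975/8421364.
List the singular points by increasing real part (a conjugate pair: the negative imaginary part first).

Radius of convergence at 0: -2 + (1/5)*sqrt(155).
At -2 - (1/5)*sqrt(155): a pole of order 1; residue 5425782975/16842728 - (1930021425/74589224)*sqrt(155).
At -2 + (1/5)*sqrt(155): a pole of order 1; residue 5425782975/16842728 + (1930021425/74589224)*sqrt(155).
At 5/9: a pole of order 3; residue -5425782975/8421364.


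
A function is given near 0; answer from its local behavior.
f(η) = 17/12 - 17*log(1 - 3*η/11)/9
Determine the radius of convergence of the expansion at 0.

Branch term (-17/9)*log(1 - η/(11/3)): its argument vanishes at η = 11/3, a logarithmic branch point, modulus 11/3.
The radius of convergence is the smallest modulus among the singular points: 11/3.

The radius of convergence is 11/3.


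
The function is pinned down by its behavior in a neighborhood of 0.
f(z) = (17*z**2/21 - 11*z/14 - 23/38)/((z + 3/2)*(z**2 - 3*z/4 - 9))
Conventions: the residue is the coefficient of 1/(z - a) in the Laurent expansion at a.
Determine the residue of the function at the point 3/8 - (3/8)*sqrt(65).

The factor z**2 - 3*z/4 - 9 splits as (z - a)(z - a') with a = 3/8 - (3/8)*sqrt(65), a' = 3/8 + (3/8)*sqrt(65). At the order-1 pole a set g(z) = (z - a)*f(z) = [(17*z**2/21 - 11*z/14 - 23/38)/(z + 3/2)] / (z - a').
Simple pole: residue = g(a) at a = 3/8 - (3/8)*sqrt(65), which is 7393/11970 + (7963/155610)*sqrt(65).

The residue is 7393/11970 + (7963/155610)*sqrt(65).


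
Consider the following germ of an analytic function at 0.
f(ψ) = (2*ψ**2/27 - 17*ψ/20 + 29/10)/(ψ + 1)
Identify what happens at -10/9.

The point is a regular point.

Denominator factors: ψ + 1 = -1/9 at ψ = -10/9 — none vanishes.
So the germ continues analytically to -10/9.


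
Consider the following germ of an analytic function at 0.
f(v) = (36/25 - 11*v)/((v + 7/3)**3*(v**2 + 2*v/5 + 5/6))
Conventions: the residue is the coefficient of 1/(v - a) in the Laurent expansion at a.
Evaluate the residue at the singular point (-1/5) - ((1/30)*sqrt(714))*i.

The residue is (-178166034/556423205) - ((124145487/9459194485)*sqrt(714))*i.

The factor v**2 + 2*v/5 + 5/6 splits as (v - a)(v - a') with a = (-1/5) - ((1/30)*sqrt(714))*i, a' = (-1/5) + ((1/30)*sqrt(714))*i. At the order-1 pole a set g(v) = (v - a)*f(v) = [(36/25 - 11*v)/(v + 7/3)**3] / (v - a').
Simple pole: residue = g(a) at a = (-1/5) - ((1/30)*sqrt(714))*i, which is (-178166034/556423205) - ((124145487/9459194485)*sqrt(714))*i.


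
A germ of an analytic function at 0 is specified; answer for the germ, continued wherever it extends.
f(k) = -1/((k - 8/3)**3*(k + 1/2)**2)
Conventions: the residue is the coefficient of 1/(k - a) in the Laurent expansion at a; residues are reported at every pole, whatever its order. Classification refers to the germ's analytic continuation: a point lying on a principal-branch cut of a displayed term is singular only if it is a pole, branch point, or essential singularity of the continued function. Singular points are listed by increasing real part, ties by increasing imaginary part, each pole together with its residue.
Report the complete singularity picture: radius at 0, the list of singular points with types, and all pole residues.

Denominator factor (k - 8/3)^3: pole of order 3 at 8/3, modulus 8/3.
Denominator factor (k + 1/2)^2: pole of order 2 at -1/2, modulus 1/2.
The radius of convergence is the smallest modulus among the singular points: 1/2.
At the order-2 pole -1/2 set g(k) = (k - (-1/2))^2*f(k) = -1/(k - 8/3)**3.
Order-2 pole: residue = g'(a); g'(-1/2) = 3888/130321, so the residue is 3888/130321.
At the order-3 pole 8/3 set g(k) = (k - (8/3))^3*f(k) = -1/(k + 1/2)**2.
Order-3 pole: residue = g''(a)/2; g''(8/3) = -7776/130321, so the residue is -3888/130321.
List the singular points by increasing real part (a conjugate pair: the negative imaginary part first).

Radius of convergence at 0: 1/2.
At -1/2: a pole of order 2; residue 3888/130321.
At 8/3: a pole of order 3; residue -3888/130321.


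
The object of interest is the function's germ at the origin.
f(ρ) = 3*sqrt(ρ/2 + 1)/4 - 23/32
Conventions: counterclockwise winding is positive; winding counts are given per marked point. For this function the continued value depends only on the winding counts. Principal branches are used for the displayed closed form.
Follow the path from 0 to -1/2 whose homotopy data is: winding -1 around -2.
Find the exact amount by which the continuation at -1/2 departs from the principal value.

The rational part is single-valued and drops out of the difference; each branch term changes only by its own monodromy.
(3/4)*sqrt(1 - ρ/(-2)): winding -1 is odd, the square root flips sign, contributing -2*(3/4)*sqrt(1 - (-1/2)/(-2)) = -2*(3/4)*sqrt(3/4) = -(3/4)*sqrt(3).
Summing the contributions at ρ = -1/2 gives -(3/4)*sqrt(3).

Continued minus principal equals -(3/4)*sqrt(3).


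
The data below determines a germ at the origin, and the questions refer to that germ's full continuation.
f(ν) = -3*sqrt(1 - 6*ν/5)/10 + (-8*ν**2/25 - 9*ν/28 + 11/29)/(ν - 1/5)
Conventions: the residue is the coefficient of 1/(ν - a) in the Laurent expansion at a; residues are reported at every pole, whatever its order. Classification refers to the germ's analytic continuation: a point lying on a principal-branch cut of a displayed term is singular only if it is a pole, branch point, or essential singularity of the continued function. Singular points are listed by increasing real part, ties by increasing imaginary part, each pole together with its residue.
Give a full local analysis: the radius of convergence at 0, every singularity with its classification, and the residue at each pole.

Radius of convergence at 0: 1/5.
At 1/5: a pole of order 1; residue 153379/507500.
At 5/6: an algebraic (square-root) branch point.

Denominator factor (ν - 1/5): pole of order 1 at 1/5, modulus 1/5.
Branch term (-3/10)*sqrt(1 - ν/(5/6)): its argument vanishes at ν = 5/6, a square-root branch point, modulus 5/6.
The radius of convergence is the smallest modulus among the singular points: 1/5.
The branch term is analytic at 1/5 and contributes nothing to the residue; only the rational part matters.
At the order-1 pole 1/5 set g(ν) = (ν - (1/5))*(rational part) = -8*ν**2/25 - 9*ν/28 + 11/29.
Simple pole: residue = g(a) at a = 1/5, which is 153379/507500.
List the singular points by increasing real part (a conjugate pair: the negative imaginary part first).


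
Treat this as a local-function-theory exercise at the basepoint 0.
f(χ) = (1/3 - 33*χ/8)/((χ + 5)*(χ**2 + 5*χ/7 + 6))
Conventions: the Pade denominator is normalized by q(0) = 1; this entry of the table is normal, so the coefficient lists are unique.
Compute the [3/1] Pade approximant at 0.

Taylor coefficients needed (expand at 0): a_0 = 1/90, a_1 = -10663/75600, a_2 = 680821/15876000, a_3 = 42719393/3333960000, a_4 = -5289427631/700131600000.
Write the denominator as Q(χ) = 1 + q1*χ. Requiring Q*f - P = O(χ^5) with deg P <= 3 kills the coefficients of χ^4..χ^4 in Q*f:
  χ^4: a_4 + q1*a_3 = 0, i.e. -5289427631/700131600000 + (42719393/3333960000)*q1 = 0.
Solving this linear system: q1 = 5289427631/8971072530.
The numerator is Q*f truncated at degree 3: P0 = a_0 = 1/90; P1 = a_1 + q1*a_0 = -4136754067/30757962960; P2 = a_2 + q1*a_1 = -206476999/5126327160; P3 = a_3 + q1*a_2 = 1171817287/30757962960.

The Pade approximant has numerator coefficients [1/90, -4136754067/30757962960, -206476999/5126327160, 1171817287/30757962960]; denominator coefficients [1, 5289427631/8971072530].


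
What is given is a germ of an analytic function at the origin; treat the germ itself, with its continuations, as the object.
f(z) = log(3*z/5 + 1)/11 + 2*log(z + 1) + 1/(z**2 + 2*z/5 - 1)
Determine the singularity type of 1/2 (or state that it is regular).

Denominator factors: z**2 + 2*z/5 - 1 = -11/20 at z = 1/2 — none vanishes.
Branch term log(1 - z/(-1)): argument at 1/2 is 3/2, nonzero, so 1/2 is not its branch point (a point on a principal cut is still regular for the continued germ).
Branch term log(1 - z/(-5/3)): argument at 1/2 is 13/10, nonzero, so 1/2 is not its branch point (a point on a principal cut is still regular for the continued germ).
So the germ continues analytically to 1/2.

The point is a regular point.


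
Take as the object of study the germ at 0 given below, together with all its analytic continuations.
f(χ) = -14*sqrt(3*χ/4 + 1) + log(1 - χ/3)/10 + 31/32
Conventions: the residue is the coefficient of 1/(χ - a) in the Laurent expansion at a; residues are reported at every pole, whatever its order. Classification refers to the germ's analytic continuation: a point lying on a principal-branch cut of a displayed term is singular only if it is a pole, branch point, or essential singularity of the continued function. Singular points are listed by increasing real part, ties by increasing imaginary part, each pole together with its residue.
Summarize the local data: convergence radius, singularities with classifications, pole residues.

Radius of convergence at 0: 4/3.
At -4/3: an algebraic (square-root) branch point.
At 3: a logarithmic branch point.

Branch term (-14)*sqrt(1 - χ/(-4/3)): its argument vanishes at χ = -4/3, a square-root branch point, modulus 4/3.
Branch term (1/10)*log(1 - χ/(3)): its argument vanishes at χ = 3, a logarithmic branch point, modulus 3.
The radius of convergence is the smallest modulus among the singular points: 4/3.
List the singular points by increasing real part (a conjugate pair: the negative imaginary part first).


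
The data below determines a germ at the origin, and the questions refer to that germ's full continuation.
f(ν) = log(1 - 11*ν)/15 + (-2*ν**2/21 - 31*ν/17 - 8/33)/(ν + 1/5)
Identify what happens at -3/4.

The point is a regular point.

Denominator factors: ν + 1/5 = -11/20 at ν = -3/4 — none vanishes.
Branch term log(1 - ν/(1/11)): argument at -3/4 is 37/4, nonzero, so -3/4 is not its branch point (a point on a principal cut is still regular for the continued germ).
So the germ continues analytically to -3/4.


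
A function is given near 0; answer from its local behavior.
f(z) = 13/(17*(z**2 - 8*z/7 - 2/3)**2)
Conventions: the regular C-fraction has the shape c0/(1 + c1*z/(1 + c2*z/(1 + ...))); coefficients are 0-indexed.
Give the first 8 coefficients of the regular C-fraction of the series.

The regular C-fraction coefficients are [117/68, 24/7, 1/56, -4705/56, 397194/4705, 14238/908065, 32935/523416, -1351/2712].

Taylor coefficients (expand at 0): a_0 = 117/68, a_1 = -702/119, a_2 = 67743/3332, a_3 = -356967/5831, a_4 = 115546743/653072, a_5 = -140723973/285719, a_6 = 3060410769/2285752, a_7 = -100046689353/28000462.
c0 = a_0 = 117/68. Peel one level at a time: if S = 1 + c*z/S' with S'(0) = 1, then c is the z-coefficient of S and S' = c*z/(S - 1).
S_1 = c0/f = 1 + (24/7)*z + (-3/49)*z^2 + ...; c1 = 24/7.
S_2 = c1*z/(S_1 - 1) = 1 + (1/56)*z + (4705/3136)*z^2 + ...; c2 = 1/56.
S_3 = c2*z/(S_2 - 1) = 1 + (-4705/56)*z + (28371/4)*z^2 + ...; c3 = -4705/56.
S_4 = c3*z/(S_3 - 1) = 1 + (397194/4705)*z + (-29301804/22137025)*z^2 + ...; c4 = 397194/4705.
S_5 = c4*z/(S_4 - 1) = 1 + (14238/908065)*z + (-147/148996)*z^2 + ...; c5 = 14238/908065.
S_6 = c5*z/(S_5 - 1) = 1 + (32935/523416)*z + (230545/7354944)*z^2 + ...; c6 = 32935/523416.
S_7 = c6*z/(S_6 - 1) = 1 + (-1351/2712)*z + ...; c7 = -1351/2712.


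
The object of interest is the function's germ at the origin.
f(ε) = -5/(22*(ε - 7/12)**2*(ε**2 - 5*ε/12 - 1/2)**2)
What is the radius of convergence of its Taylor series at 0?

Denominator factor (ε - 7/12)^2: pole of order 2 at 7/12, modulus 7/12.
Denominator factor (ε**2 - 5*ε/12 - 1/2)^2: discriminant 313/144, real irrational roots 5/24 + (1/24)*sqrt(313) and 5/24 - (1/24)*sqrt(313); poles of order 2, moduli 5/24 + (1/24)*sqrt(313) and -5/24 + (1/24)*sqrt(313).
The radius of convergence is the smallest modulus among the singular points: -5/24 + (1/24)*sqrt(313).

The radius of convergence is -5/24 + (1/24)*sqrt(313).


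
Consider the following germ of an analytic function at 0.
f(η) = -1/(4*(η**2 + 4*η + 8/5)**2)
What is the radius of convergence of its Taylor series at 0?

Denominator factor (η**2 + 4*η + 8/5)^2: discriminant 48/5, real irrational roots -2 + (2/5)*sqrt(15) and -2 - (2/5)*sqrt(15); poles of order 2, moduli 2 - (2/5)*sqrt(15) and 2 + (2/5)*sqrt(15).
The radius of convergence is the smallest modulus among the singular points: 2 - (2/5)*sqrt(15).

The radius of convergence is 2 - (2/5)*sqrt(15).


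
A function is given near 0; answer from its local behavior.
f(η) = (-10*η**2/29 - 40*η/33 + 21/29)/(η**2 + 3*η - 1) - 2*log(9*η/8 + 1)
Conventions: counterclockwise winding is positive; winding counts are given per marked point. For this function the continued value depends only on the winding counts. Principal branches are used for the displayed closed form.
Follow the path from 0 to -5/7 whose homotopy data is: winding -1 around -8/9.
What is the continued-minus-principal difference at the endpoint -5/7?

The rational part is single-valued and drops out of the difference; each branch term changes only by its own monodromy.
(-2)*log(1 - η/(-8/9)): each positive loop around -8/9 adds 2*pi*i to the log, so winding -1 contributes (-2)*(-1)*2*pi*i = (4)*pi*i.
Summing the contributions at η = -5/7 gives (4)*pi*i.

Continued minus principal equals (4)*pi*i.


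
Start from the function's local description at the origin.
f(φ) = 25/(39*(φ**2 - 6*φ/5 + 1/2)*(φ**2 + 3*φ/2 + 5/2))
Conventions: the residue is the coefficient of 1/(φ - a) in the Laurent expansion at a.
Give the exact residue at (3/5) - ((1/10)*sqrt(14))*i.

The residue is (-90/1469) + ((1810/30849)*sqrt(14))*i.

The factor φ**2 - 6*φ/5 + 1/2 splits as (φ - a)(φ - a') with a = (3/5) - ((1/10)*sqrt(14))*i, a' = (3/5) + ((1/10)*sqrt(14))*i. At the order-1 pole a set g(φ) = (φ - a)*f(φ) = [25/(39*(φ**2 + 3*φ/2 + 5/2))] / (φ - a').
Simple pole: residue = g(a) at a = (3/5) - ((1/10)*sqrt(14))*i, which is (-90/1469) + ((1810/30849)*sqrt(14))*i.


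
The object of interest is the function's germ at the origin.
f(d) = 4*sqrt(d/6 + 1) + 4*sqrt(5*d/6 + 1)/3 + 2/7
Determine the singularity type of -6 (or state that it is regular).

The term (4)*sqrt(1 - d/(-6)) has argument 1 - -6/(-6) = 0 at -6: a square-root (algebraic, two-sheeted) branch point; the remaining terms are analytic or single-valued there.

The point is an algebraic (square-root) branch point.


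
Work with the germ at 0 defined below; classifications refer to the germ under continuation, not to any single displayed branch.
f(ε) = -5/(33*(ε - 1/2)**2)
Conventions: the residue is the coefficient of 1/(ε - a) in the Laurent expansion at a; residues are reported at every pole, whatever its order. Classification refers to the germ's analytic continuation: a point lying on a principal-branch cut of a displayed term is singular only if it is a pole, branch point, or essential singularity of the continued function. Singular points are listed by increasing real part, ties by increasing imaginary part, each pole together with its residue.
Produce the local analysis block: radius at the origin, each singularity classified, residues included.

Radius of convergence at 0: 1/2.
At 1/2: a pole of order 2; residue 0.

Denominator factor (ε - 1/2)^2: pole of order 2 at 1/2, modulus 1/2.
The radius of convergence is the smallest modulus among the singular points: 1/2.
At the order-2 pole 1/2 set g(ε) = (ε - (1/2))^2*f(ε) = -5/33.
Order-2 pole: residue = g'(a); g'(1/2) = 0, so the residue is 0.


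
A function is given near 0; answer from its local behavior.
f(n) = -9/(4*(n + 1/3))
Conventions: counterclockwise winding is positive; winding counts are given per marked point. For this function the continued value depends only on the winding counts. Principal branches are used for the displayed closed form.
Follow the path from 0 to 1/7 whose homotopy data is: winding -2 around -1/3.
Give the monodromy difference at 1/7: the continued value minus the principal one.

The function is rational, hence single-valued: continuing it around any pole returns the same value, so the difference is 0.

Continued minus principal equals 0.


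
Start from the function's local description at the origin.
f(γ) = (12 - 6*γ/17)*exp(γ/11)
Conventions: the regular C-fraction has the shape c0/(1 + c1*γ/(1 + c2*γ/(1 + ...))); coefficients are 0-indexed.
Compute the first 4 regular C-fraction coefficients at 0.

The regular C-fraction coefficients are [12, -23/374, 325/8602, -3281/246675].

Taylor coefficients (expand at 0): a_0 = 12, a_1 = 138/187, a_2 = 36/2057, a_3 = 1/22627.
c0 = a_0 = 12. Peel one level at a time: if S = 1 + c*γ/S' with S'(0) = 1, then c is the γ-coefficient of S and S' = c*γ/(S - 1).
S_1 = c0/f = 1 + (-23/374)*γ + (325/139876)*γ^2 + ...; c1 = -23/374.
S_2 = c1*γ/(S_1 - 1) = 1 + (325/8602)*γ + (193/384054)*γ^2 + ...; c2 = 325/8602.
S_3 = c2*γ/(S_2 - 1) = 1 + (-3281/246675)*γ + ...; c3 = -3281/246675.


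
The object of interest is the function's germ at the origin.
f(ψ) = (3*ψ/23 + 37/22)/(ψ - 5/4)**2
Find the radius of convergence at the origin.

Denominator factor (ψ - 5/4)^2: pole of order 2 at 5/4, modulus 5/4.
The radius of convergence is the smallest modulus among the singular points: 5/4.

The radius of convergence is 5/4.


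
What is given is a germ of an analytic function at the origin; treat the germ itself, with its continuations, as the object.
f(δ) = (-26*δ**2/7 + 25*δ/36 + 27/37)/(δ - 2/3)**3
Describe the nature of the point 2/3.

The point is a pole of order 3.

The denominator factor δ - 2/3 vanishes at 2/3 and appears to the power 3; the numerator there equals -6407/13986, nonzero, and no other factor vanishes.
Hence a pole whose order is the multiplicity, 3.


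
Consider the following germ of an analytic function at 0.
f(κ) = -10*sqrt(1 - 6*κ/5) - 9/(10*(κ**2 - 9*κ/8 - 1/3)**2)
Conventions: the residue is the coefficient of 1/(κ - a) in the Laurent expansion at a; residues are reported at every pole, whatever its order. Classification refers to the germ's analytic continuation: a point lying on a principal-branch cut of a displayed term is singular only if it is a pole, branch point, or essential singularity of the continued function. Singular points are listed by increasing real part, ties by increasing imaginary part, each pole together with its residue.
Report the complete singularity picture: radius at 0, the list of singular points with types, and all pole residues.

Radius of convergence at 0: -9/16 + (1/48)*sqrt(1497).
At 9/16 - (1/48)*sqrt(1497): a pole of order 2; residue -(13824/1245005)*sqrt(1497).
At 5/6: an algebraic (square-root) branch point.
At 9/16 + (1/48)*sqrt(1497): a pole of order 2; residue (13824/1245005)*sqrt(1497).

Denominator factor (κ**2 - 9*κ/8 - 1/3)^2: discriminant 499/192, real irrational roots 9/16 + (1/48)*sqrt(1497) and 9/16 - (1/48)*sqrt(1497); poles of order 2, moduli 9/16 + (1/48)*sqrt(1497) and -9/16 + (1/48)*sqrt(1497).
Branch term (-10)*sqrt(1 - κ/(5/6)): its argument vanishes at κ = 5/6, a square-root branch point, modulus 5/6.
The radius of convergence is the smallest modulus among the singular points: -9/16 + (1/48)*sqrt(1497).
The branch term is analytic at 9/16 - (1/48)*sqrt(1497) and contributes nothing to the residue; only the rational part matters.
The factor κ**2 - 9*κ/8 - 1/3 splits as (κ - a)(κ - a') with a = 9/16 - (1/48)*sqrt(1497), a' = 9/16 + (1/48)*sqrt(1497). At the order-2 pole a set g(κ) = (κ - a)^2*(rational part) = [-9/10] / (κ - a')^2.
Order-2 pole: residue = g'(a); g'(9/16 - (1/48)*sqrt(1497)) = -(13824/1245005)*sqrt(1497), so the residue is -(13824/1245005)*sqrt(1497).
The branch term is analytic at 9/16 + (1/48)*sqrt(1497) and contributes nothing to the residue; only the rational part matters.
The factor κ**2 - 9*κ/8 - 1/3 splits as (κ - a)(κ - a') with a = 9/16 + (1/48)*sqrt(1497), a' = 9/16 - (1/48)*sqrt(1497). At the order-2 pole a set g(κ) = (κ - a)^2*(rational part) = [-9/10] / (κ - a')^2.
Order-2 pole: residue = g'(a); g'(9/16 + (1/48)*sqrt(1497)) = (13824/1245005)*sqrt(1497), so the residue is (13824/1245005)*sqrt(1497).
List the singular points by increasing real part (a conjugate pair: the negative imaginary part first).


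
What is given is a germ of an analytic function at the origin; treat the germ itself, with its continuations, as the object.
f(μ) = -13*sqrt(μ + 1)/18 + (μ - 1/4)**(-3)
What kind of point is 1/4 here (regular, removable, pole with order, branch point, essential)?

The point is a pole of order 3.

The denominator factor μ - 1/4 vanishes at 1/4 and appears to the power 3; the numerator there equals 1, nonzero, and no other factor vanishes.
The branch terms are analytic at this point.
Hence a pole whose order is the multiplicity, 3.


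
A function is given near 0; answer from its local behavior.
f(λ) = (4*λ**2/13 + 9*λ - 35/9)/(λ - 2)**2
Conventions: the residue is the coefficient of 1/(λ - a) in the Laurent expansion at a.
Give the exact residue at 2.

The residue is 133/13.

At the order-2 pole 2 set g(λ) = (λ - (2))^2*f(λ) = 4*λ**2/13 + 9*λ - 35/9.
Order-2 pole: residue = g'(a); g'(2) = 133/13, so the residue is 133/13.


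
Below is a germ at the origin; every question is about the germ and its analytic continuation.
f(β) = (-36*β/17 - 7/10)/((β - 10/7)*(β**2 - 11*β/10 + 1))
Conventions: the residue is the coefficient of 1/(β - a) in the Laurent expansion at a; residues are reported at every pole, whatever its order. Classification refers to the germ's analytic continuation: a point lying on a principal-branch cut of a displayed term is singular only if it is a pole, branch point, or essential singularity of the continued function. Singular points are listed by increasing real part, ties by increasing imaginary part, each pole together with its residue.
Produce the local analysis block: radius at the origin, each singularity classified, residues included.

Denominator factor (β**2 - 11*β/10 + 1): discriminant -279/100, complex-conjugate roots (11/20) + ((3/20)*sqrt(31))*i and (11/20) - ((3/20)*sqrt(31))*i; poles of order 1, moduli 1 and 1.
Denominator factor (β - 10/7): pole of order 1 at 10/7, modulus 10/7.
The radius of convergence is the smallest modulus among the singular points: 1.
The factor β**2 - 11*β/10 + 1 splits as (β - a)(β - a') with a = (11/20) - ((3/20)*sqrt(31))*i, a' = (11/20) + ((3/20)*sqrt(31))*i. At the order-1 pole a set g(β) = (β - a)*f(β) = [(-36*β/17 - 7/10)/(β - 10/7)] / (β - a').
Simple pole: residue = g(a) at a = (11/20) - ((3/20)*sqrt(31))*i, which is (31031/24480) + ((8953/758880)*sqrt(31))*i.
The factor β**2 - 11*β/10 + 1 splits as (β - a)(β - a') with a = (11/20) + ((3/20)*sqrt(31))*i, a' = (11/20) - ((3/20)*sqrt(31))*i. At the order-1 pole a set g(β) = (β - a)*f(β) = [(-36*β/17 - 7/10)/(β - 10/7)] / (β - a').
Simple pole: residue = g(a) at a = (11/20) + ((3/20)*sqrt(31))*i, which is (31031/24480) - ((8953/758880)*sqrt(31))*i.
At the order-1 pole 10/7 set g(β) = (β - (10/7))*f(β) = (-36*β/17 - 7/10)/(β**2 - 11*β/10 + 1).
Simple pole: residue = g(a) at a = 10/7, which is -31031/12240.
List the singular points by increasing real part (a conjugate pair: the negative imaginary part first).

Radius of convergence at 0: 1.
At (11/20) - ((3/20)*sqrt(31))*i: a pole of order 1; residue (31031/24480) + ((8953/758880)*sqrt(31))*i.
At (11/20) + ((3/20)*sqrt(31))*i: a pole of order 1; residue (31031/24480) - ((8953/758880)*sqrt(31))*i.
At 10/7: a pole of order 1; residue -31031/12240.


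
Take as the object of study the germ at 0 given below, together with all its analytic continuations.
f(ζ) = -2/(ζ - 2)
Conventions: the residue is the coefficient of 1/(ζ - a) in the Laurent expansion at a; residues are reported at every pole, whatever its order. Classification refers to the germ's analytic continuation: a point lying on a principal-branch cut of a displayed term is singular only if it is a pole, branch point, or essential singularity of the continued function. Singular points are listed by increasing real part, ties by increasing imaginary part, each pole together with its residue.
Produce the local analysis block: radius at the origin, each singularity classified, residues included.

Denominator factor (ζ - 2): pole of order 1 at 2, modulus 2.
The radius of convergence is the smallest modulus among the singular points: 2.
At the order-1 pole 2 set g(ζ) = (ζ - (2))*f(ζ) = -2.
Simple pole: residue = g(a) at a = 2, which is -2.

Radius of convergence at 0: 2.
At 2: a pole of order 1; residue -2.


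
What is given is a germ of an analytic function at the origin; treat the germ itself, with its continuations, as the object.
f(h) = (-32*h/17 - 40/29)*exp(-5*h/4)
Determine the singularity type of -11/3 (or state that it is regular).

The point is a regular point.

There is no denominator, hence no pole anywhere.
The factor exp(-5*h/4) is entire.
So the germ continues analytically to -11/3.


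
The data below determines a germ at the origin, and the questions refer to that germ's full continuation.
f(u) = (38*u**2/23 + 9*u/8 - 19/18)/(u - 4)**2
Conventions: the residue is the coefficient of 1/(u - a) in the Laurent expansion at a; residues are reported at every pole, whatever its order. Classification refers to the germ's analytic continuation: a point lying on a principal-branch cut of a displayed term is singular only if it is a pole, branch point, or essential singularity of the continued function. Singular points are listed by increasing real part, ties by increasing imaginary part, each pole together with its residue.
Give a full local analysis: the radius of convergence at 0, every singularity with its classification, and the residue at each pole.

Denominator factor (u - 4)^2: pole of order 2 at 4, modulus 4.
The radius of convergence is the smallest modulus among the singular points: 4.
At the order-2 pole 4 set g(u) = (u - (4))^2*f(u) = 38*u**2/23 + 9*u/8 - 19/18.
Order-2 pole: residue = g'(a); g'(4) = 2639/184, so the residue is 2639/184.

Radius of convergence at 0: 4.
At 4: a pole of order 2; residue 2639/184.


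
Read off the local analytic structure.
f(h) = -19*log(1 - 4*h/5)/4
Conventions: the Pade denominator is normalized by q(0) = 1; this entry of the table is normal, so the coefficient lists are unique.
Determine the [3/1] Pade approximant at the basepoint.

The Pade approximant has numerator coefficients [0, 19/5, -19/25, -38/375]; denominator coefficients [1, -3/5].

Taylor coefficients needed (expand at 0): a_0 = 0, a_1 = 19/5, a_2 = 38/25, a_3 = 304/375, a_4 = 304/625.
Write the denominator as Q(h) = 1 + q1*h. Requiring Q*f - P = O(h^5) with deg P <= 3 kills the coefficients of h^4..h^4 in Q*f:
  h^4: a_4 + q1*a_3 = 0, i.e. 304/625 + (304/375)*q1 = 0.
Solving this linear system: q1 = -3/5.
The numerator is Q*f truncated at degree 3: P0 = a_0 = 0; P1 = a_1 + q1*a_0 = 19/5; P2 = a_2 + q1*a_1 = -19/25; P3 = a_3 + q1*a_2 = -38/375.


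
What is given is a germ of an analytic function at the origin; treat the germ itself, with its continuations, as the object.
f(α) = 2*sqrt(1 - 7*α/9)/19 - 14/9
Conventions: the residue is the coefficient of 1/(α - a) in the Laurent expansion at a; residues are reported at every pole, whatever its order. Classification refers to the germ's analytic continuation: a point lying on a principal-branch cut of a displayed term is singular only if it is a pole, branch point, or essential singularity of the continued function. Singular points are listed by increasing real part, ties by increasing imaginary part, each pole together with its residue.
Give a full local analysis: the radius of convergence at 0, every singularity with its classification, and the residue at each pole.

Branch term (2/19)*sqrt(1 - α/(9/7)): its argument vanishes at α = 9/7, a square-root branch point, modulus 9/7.
The radius of convergence is the smallest modulus among the singular points: 9/7.

Radius of convergence at 0: 9/7.
At 9/7: an algebraic (square-root) branch point.


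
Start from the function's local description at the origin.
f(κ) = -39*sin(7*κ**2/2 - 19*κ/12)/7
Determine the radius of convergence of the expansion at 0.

The radius of convergence is infinite.

The factor sin(7*κ**2/2 - 19*κ/12) is entire and contributes no finite singular point.
The polynomial part has no poles.
No finite singular points: the Taylor series at 0 converges everywhere.


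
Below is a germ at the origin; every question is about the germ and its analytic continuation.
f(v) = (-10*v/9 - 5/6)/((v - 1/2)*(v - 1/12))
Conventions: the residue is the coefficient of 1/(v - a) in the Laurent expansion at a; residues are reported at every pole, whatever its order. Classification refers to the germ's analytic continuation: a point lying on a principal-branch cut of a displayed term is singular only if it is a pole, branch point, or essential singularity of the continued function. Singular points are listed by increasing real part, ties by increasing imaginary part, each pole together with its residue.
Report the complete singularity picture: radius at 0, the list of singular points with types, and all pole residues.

Radius of convergence at 0: 1/12.
At 1/12: a pole of order 1; residue 20/9.
At 1/2: a pole of order 1; residue -10/3.

Denominator factor (v - 1/12): pole of order 1 at 1/12, modulus 1/12.
Denominator factor (v - 1/2): pole of order 1 at 1/2, modulus 1/2.
The radius of convergence is the smallest modulus among the singular points: 1/12.
At the order-1 pole 1/12 set g(v) = (v - (1/12))*f(v) = (-10*v/9 - 5/6)/(v - 1/2).
Simple pole: residue = g(a) at a = 1/12, which is 20/9.
At the order-1 pole 1/2 set g(v) = (v - (1/2))*f(v) = (-10*v/9 - 5/6)/(v - 1/12).
Simple pole: residue = g(a) at a = 1/2, which is -10/3.
List the singular points by increasing real part (a conjugate pair: the negative imaginary part first).


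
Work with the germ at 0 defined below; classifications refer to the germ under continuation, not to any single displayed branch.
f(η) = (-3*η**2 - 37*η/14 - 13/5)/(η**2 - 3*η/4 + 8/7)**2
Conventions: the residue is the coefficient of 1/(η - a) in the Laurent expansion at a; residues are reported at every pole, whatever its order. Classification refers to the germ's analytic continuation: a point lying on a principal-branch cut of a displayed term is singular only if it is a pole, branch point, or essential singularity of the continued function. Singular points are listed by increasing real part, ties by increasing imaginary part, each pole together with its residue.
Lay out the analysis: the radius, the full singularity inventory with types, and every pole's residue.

Denominator factor (η**2 - 3*η/4 + 8/7)^2: discriminant -449/112, complex-conjugate roots (3/8) + ((1/56)*sqrt(3143))*i and (3/8) - ((1/56)*sqrt(3143))*i; poles of order 2, moduli (2/7)*sqrt(14) and (2/7)*sqrt(14).
The radius of convergence is the smallest modulus among the singular points: (2/7)*sqrt(14).
The factor η**2 - 3*η/4 + 8/7 splits as (η - a)(η - a') with a = (3/8) - ((1/56)*sqrt(3143))*i, a' = (3/8) + ((1/56)*sqrt(3143))*i. At the order-2 pole a set g(η) = (η - a)^2*f(η) = [-3*η**2 - 37*η/14 - 13/5] / (η - a')^2.
Order-2 pole: residue = g'(a); g'((3/8) - ((1/56)*sqrt(3143))*i) = -((31448/1008005)*sqrt(3143))*i, so the residue is -((31448/1008005)*sqrt(3143))*i.
The factor η**2 - 3*η/4 + 8/7 splits as (η - a)(η - a') with a = (3/8) + ((1/56)*sqrt(3143))*i, a' = (3/8) - ((1/56)*sqrt(3143))*i. At the order-2 pole a set g(η) = (η - a)^2*f(η) = [-3*η**2 - 37*η/14 - 13/5] / (η - a')^2.
Order-2 pole: residue = g'(a); g'((3/8) + ((1/56)*sqrt(3143))*i) = ((31448/1008005)*sqrt(3143))*i, so the residue is ((31448/1008005)*sqrt(3143))*i.
List the singular points by increasing real part (a conjugate pair: the negative imaginary part first).

Radius of convergence at 0: (2/7)*sqrt(14).
At (3/8) - ((1/56)*sqrt(3143))*i: a pole of order 2; residue -((31448/1008005)*sqrt(3143))*i.
At (3/8) + ((1/56)*sqrt(3143))*i: a pole of order 2; residue ((31448/1008005)*sqrt(3143))*i.


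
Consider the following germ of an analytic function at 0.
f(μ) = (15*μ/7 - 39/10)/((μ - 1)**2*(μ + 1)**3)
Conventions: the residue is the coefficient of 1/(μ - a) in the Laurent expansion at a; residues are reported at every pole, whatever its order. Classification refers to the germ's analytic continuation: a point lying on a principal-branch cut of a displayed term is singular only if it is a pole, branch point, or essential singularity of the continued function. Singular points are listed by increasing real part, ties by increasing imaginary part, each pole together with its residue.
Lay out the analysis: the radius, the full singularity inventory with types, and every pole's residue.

Radius of convergence at 0: 1.
At -1: a pole of order 3; residue -669/1120.
At 1: a pole of order 2; residue 669/1120.

Denominator factor (μ + 1)^3: pole of order 3 at -1, modulus 1.
Denominator factor (μ - 1)^2: pole of order 2 at 1, modulus 1.
The radius of convergence is the smallest modulus among the singular points: 1.
At the order-3 pole -1 set g(μ) = (μ - (-1))^3*f(μ) = (15*μ/7 - 39/10)/(μ - 1)**2.
Order-3 pole: residue = g''(a)/2; g''(-1) = -669/560, so the residue is -669/1120.
At the order-2 pole 1 set g(μ) = (μ - (1))^2*f(μ) = (15*μ/7 - 39/10)/(μ + 1)**3.
Order-2 pole: residue = g'(a); g'(1) = 669/1120, so the residue is 669/1120.
List the singular points by increasing real part (a conjugate pair: the negative imaginary part first).


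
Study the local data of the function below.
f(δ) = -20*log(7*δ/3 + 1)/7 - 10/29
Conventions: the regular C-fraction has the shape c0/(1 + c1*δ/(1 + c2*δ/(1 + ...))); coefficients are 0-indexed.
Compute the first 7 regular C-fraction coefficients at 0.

The regular C-fraction coefficients are [-10/29, -58/3, 41/2, 49/2214, 1267/1107, 287/905, 4613/5430].

Taylor coefficients (expand at 0): a_0 = -10/29, a_1 = -20/3, a_2 = 70/9, a_3 = -980/81, a_4 = 1715/81, a_5 = -9604/243, a_6 = 168070/2187.
c0 = a_0 = -10/29. Peel one level at a time: if S = 1 + c*δ/S' with S'(0) = 1, then c is the δ-coefficient of S and S' = c*δ/(S - 1).
S_1 = c0/f = 1 + (-58/3)*δ + (1189/3)*δ^2 + ...; c1 = -58/3.
S_2 = c1*δ/(S_1 - 1) = 1 + (41/2)*δ + (-49/108)*δ^2 + ...; c2 = 41/2.
S_3 = c2*δ/(S_2 - 1) = 1 + (49/2214)*δ + (-62083/2450898)*δ^2 + ...; c3 = 49/2214.
S_4 = c3*δ/(S_3 - 1) = 1 + (1267/1107)*δ + (-49/135)*δ^2 + ...; c4 = 1267/1107.
S_5 = c4*δ/(S_4 - 1) = 1 + (287/905)*δ + (-1323931/4914150)*δ^2 + ...; c5 = 287/905.
S_6 = c5*δ/(S_5 - 1) = 1 + (4613/5430)*δ + ...; c6 = 4613/5430.


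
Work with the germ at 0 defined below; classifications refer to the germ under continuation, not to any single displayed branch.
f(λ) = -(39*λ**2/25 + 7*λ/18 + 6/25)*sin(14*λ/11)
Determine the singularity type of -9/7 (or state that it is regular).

The point is a regular point.

There is no denominator, hence no pole anywhere.
The factor -sin(14*λ/11) is entire.
So the germ continues analytically to -9/7.


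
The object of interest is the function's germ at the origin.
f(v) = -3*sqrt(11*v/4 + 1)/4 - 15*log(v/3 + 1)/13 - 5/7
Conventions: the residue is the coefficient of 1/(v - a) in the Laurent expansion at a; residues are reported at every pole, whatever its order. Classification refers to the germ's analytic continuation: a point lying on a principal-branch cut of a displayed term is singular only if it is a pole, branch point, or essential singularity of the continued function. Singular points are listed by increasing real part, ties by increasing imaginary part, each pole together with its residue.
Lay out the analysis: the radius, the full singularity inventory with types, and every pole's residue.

Branch term (-15/13)*log(1 - v/(-3)): its argument vanishes at v = -3, a logarithmic branch point, modulus 3.
Branch term (-3/4)*sqrt(1 - v/(-4/11)): its argument vanishes at v = -4/11, a square-root branch point, modulus 4/11.
The radius of convergence is the smallest modulus among the singular points: 4/11.
List the singular points by increasing real part (a conjugate pair: the negative imaginary part first).

Radius of convergence at 0: 4/11.
At -3: a logarithmic branch point.
At -4/11: an algebraic (square-root) branch point.
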